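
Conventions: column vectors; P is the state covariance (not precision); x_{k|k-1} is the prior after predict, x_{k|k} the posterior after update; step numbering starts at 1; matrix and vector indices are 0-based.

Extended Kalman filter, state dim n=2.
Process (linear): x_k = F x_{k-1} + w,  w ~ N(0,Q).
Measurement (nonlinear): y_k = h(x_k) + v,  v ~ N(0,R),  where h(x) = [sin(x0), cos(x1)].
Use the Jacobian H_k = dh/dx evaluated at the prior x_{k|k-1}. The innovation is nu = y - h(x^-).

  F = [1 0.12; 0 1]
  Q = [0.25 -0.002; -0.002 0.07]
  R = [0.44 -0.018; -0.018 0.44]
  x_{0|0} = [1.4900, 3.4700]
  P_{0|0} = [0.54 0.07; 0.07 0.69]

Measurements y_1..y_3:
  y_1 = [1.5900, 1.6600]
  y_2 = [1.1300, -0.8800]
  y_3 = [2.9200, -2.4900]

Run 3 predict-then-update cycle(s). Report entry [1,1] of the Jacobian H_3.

step 1: x^-=[1.9064, 3.4700]  P^-=[0.8167 0.1508; 0.1508 0.7600]  H_jac=[-0.3293 0.0000; 0.0000 0.3225]  S=[0.5286 -0.0340; -0.0340 0.5191]  K=[-0.5050 0.0606; -0.0638 0.4681]  nu=[0.6458, 2.6066]  x^+=[1.7383, 4.6488]  P^+=[0.6780 0.1109; 0.1109 0.6421]
step 2: x^-=[2.2961, 4.6488]  P^-=[0.9638 0.1859; 0.1859 0.7121]  H_jac=[-0.6634 0.0000; 0.0000 0.9980]  S=[0.8642 -0.1411; -0.1411 1.1492]  K=[-0.7281 0.0721; -0.0426 0.6131]  nu=[0.3817, -0.8165]  x^+=[1.9594, 4.1319]  P^+=[0.4849 0.0449; 0.0449 0.2711]
step 3: x^-=[2.4552, 4.1319]  P^-=[0.7496 0.0754; 0.0754 0.3411]  H_jac=[-0.7735 0.0000; 0.0000 0.8362]  S=[0.8885 -0.0668; -0.0668 0.6785]  K=[-0.6504 0.0289; -0.0343 0.4170]  nu=[2.2862, -1.9416]  x^+=[0.9120, 3.2438]  P^+=[0.3706 0.0292; 0.0292 0.2202]

H_jac[1,1] = 0.8362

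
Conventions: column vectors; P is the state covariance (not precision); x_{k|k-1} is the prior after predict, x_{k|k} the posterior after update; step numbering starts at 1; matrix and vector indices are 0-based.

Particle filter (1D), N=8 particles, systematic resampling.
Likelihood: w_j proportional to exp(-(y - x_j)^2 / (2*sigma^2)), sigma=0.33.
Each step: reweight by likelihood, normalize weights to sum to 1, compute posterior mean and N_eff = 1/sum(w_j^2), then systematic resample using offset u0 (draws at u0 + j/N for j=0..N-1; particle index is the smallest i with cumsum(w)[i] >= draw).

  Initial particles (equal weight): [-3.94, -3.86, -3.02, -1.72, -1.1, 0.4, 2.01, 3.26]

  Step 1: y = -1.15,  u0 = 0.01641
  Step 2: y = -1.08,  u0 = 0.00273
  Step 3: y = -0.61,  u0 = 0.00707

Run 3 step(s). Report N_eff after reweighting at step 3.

N_eff = 7.0209

step 1: w=[0.0000, 0.0000, 0.0000, 0.1854, 0.8146, 0.0000, 0.0000, 0.0000]  mean=-1.2149  Neff=1.4328  idx=[3, 3, 4, 4, 4, 4, 4, 4]
step 2: w=[0.0242, 0.0242, 0.1586, 0.1586, 0.1586, 0.1586, 0.1586, 0.1586]  mean=-1.1300  Neff=6.5755  idx=[0, 2, 3, 4, 4, 5, 6, 7]
step 3: w=[0.0015, 0.1426, 0.1426, 0.1426, 0.1426, 0.1426, 0.1426, 0.1426]  mean=-1.1009  Neff=7.0209  idx=[1, 1, 2, 3, 4, 5, 6, 7]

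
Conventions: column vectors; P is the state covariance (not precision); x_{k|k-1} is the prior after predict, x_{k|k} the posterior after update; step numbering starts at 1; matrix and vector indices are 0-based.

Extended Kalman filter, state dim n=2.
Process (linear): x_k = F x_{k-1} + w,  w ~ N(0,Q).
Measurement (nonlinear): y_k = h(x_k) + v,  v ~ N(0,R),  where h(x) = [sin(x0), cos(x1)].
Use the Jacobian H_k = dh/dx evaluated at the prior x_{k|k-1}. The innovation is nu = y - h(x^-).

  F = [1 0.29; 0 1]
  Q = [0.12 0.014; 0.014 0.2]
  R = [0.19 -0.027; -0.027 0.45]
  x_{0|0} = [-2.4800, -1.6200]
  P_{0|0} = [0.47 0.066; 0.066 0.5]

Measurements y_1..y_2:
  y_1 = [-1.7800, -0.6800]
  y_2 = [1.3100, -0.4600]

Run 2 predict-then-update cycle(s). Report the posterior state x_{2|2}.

x_post = [-3.5434, -2.1259]

step 1: x^-=[-2.9498, -1.6200]  P^-=[0.6703 0.2250; 0.2250 0.7000]  H_jac=[-0.9817 0.0000; 0.0000 0.9988]  S=[0.8360 -0.2476; -0.2476 1.1483]  K=[-0.7789 0.0277; -0.0896 0.5895]  nu=[-1.5894, -0.6308]  x^+=[-1.7293, -1.8495]  P^+=[0.1515 0.0336; 0.0336 0.2680]
step 2: x^-=[-2.2656, -1.8495]  P^-=[0.3135 0.1253; 0.1253 0.4680]  H_jac=[-0.6403 0.0000; 0.0000 0.9614]  S=[0.3185 -0.1041; -0.1041 0.8826]  K=[-0.6091 0.0646; -0.0886 0.4994]  nu=[2.0782, -0.1849]  x^+=[-3.5434, -2.1259]  P^+=[0.1835 0.0474; 0.0474 0.2362]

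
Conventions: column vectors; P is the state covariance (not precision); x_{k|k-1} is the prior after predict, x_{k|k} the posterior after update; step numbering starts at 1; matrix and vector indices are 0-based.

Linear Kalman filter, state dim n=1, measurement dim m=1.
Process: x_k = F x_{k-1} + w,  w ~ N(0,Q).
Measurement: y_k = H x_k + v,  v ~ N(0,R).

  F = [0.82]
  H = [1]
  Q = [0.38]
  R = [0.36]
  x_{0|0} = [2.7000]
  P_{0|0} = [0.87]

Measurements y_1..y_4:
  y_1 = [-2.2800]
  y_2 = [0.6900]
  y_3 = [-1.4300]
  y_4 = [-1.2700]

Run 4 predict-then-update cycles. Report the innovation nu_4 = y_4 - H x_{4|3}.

step 1: x^-=[2.2140]  P^-=[0.9650]  S=[1.3250]  K=[0.7283]  nu=[-4.4940]  x^+=[-1.0590]  P^+=[0.2622]
step 2: x^-=[-0.8684]  P^-=[0.5563]  S=[0.9163]  K=[0.6071]  nu=[1.5584]  x^+=[0.0777]  P^+=[0.2186]
step 3: x^-=[0.0637]  P^-=[0.5270]  S=[0.8870]  K=[0.5941]  nu=[-1.4937]  x^+=[-0.8237]  P^+=[0.2139]
step 4: x^-=[-0.6754]  P^-=[0.5238]  S=[0.8838]  K=[0.5927]  nu=[-0.5946]  x^+=[-1.0278]  P^+=[0.2134]

innov = [-0.5946]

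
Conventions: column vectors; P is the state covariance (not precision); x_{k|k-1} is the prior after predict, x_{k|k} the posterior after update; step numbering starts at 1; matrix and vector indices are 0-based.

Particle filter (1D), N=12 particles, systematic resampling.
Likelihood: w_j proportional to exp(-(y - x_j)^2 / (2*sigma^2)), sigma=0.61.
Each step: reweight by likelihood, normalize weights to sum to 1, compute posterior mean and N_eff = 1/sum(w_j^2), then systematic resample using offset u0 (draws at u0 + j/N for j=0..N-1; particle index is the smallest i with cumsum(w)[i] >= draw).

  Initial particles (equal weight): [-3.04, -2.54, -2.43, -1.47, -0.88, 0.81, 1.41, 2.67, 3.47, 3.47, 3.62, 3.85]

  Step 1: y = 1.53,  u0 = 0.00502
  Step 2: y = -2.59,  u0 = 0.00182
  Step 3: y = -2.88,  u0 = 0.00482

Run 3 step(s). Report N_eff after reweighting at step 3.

N_eff = 12.0000

step 1: w=[0.0000, 0.0000, 0.0000, 0.0000, 0.0002, 0.2983, 0.5872, 0.1044, 0.0038, 0.0038, 0.0017, 0.0004]  mean=1.3825  Neff=2.2482  idx=[5, 5, 5, 5, 6, 6, 6, 6, 6, 6, 6, 7]
step 2: w=[0.2489, 0.2489, 0.2489, 0.2489, 0.0006, 0.0006, 0.0006, 0.0006, 0.0006, 0.0006, 0.0006, 0.0000]  mean=0.8127  Neff=4.0359  idx=[0, 0, 0, 1, 1, 1, 2, 2, 2, 3, 3, 3]
step 3: w=[0.0833, 0.0833, 0.0833, 0.0833, 0.0833, 0.0833, 0.0833, 0.0833, 0.0833, 0.0833, 0.0833, 0.0833]  mean=0.8100  Neff=12.0000  idx=[0, 1, 2, 3, 4, 5, 6, 7, 8, 9, 10, 11]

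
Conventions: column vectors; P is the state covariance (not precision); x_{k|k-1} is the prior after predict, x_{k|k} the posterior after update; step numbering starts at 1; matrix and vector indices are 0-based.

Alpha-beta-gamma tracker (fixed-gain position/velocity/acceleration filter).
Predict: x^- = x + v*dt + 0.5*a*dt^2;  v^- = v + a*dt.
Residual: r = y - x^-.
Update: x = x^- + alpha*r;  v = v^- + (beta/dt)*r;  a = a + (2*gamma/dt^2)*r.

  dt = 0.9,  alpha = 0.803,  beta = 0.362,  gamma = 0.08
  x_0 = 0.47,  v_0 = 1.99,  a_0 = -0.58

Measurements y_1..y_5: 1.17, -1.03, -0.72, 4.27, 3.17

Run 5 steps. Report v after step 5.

step 1: x_pred=2.0261  r=-0.8561  x^+=1.3387  v^+=1.1237  a^+=-0.7491
step 2: x_pred=2.0466  r=-3.0766  x^+=-0.4239  v^+=-0.7880  a^+=-1.3568
step 3: x_pred=-1.6826  r=0.9626  x^+=-0.9096  v^+=-1.6219  a^+=-1.1667
step 4: x_pred=-2.8419  r=7.1119  x^+=2.8690  v^+=0.1886  a^+=0.2381
step 5: x_pred=3.1352  r=0.0348  x^+=3.1631  v^+=0.4170  a^+=0.2450

v_post = 0.4170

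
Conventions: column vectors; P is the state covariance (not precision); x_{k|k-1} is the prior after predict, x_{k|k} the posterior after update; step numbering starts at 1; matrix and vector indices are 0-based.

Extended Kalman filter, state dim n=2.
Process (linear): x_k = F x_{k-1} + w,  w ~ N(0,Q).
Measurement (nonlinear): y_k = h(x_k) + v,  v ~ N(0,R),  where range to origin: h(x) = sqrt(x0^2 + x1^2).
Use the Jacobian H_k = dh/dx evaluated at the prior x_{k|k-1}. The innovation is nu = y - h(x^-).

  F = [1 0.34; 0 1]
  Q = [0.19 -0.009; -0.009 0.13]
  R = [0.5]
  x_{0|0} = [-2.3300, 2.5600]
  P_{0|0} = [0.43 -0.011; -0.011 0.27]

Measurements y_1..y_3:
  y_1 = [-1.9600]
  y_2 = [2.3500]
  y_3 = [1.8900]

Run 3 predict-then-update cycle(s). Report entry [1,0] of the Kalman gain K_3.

step 1: x^-=[-1.4596, 2.5600]  P^-=[0.6437 0.0718; 0.0718 0.4000]  H_jac=[-0.4953 0.8687]  S=[0.8980]  K=[-0.2856; 0.3474]  nu=[-4.9069]  x^+=[-0.0582, 0.8556]  P^+=[0.5705 0.1609; 0.1609 0.2917]
step 2: x^-=[0.2327, 0.8556]  P^-=[0.9036 0.2510; 0.2510 0.4217]  H_jac=[0.2624 0.9649]  S=[1.0820]  K=[0.4431; 0.4369]  nu=[1.4633]  x^+=[0.8810, 1.4950]  P^+=[0.6912 0.0416; 0.0416 0.2151]
step 3: x^-=[1.3893, 1.4950]  P^-=[0.9343 0.1057; 0.1057 0.3451]  H_jac=[0.6808 0.7325]  S=[1.2236]  K=[0.5831; 0.2654]  nu=[-0.1509]  x^+=[1.3014, 1.4549]  P^+=[0.5183 -0.0836; -0.0836 0.2589]

K[1,0] = 0.2654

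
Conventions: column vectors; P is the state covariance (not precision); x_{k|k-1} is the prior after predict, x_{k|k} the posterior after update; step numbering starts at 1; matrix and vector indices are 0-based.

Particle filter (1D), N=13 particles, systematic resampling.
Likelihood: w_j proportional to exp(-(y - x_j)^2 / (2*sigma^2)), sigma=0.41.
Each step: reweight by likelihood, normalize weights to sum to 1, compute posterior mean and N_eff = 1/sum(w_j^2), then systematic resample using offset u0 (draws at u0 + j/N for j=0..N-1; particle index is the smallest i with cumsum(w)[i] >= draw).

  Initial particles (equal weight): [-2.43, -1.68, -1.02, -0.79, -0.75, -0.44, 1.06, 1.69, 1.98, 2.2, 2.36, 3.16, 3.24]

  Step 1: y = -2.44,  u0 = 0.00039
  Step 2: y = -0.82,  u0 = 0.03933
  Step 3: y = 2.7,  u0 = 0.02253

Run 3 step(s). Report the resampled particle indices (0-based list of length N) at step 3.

step 1: w=[0.8457, 0.1518, 0.0021, 0.0003, 0.0002, 0.0000, 0.0000, 0.0000, 0.0000, 0.0000, 0.0000, 0.0000, 0.0000]  mean=-2.3125  Neff=1.3546  idx=[0, 0, 0, 0, 0, 0, 0, 0, 0, 0, 0, 1, 1]
step 2: w=[0.0020, 0.0020, 0.0020, 0.0020, 0.0020, 0.0020, 0.0020, 0.0020, 0.0020, 0.0020, 0.0020, 0.4891, 0.4891]  mean=-1.6963  Neff=2.0898  idx=[11, 11, 11, 11, 11, 11, 11, 12, 12, 12, 12, 12, 12]
step 3: w=[0.0769, 0.0769, 0.0769, 0.0769, 0.0769, 0.0769, 0.0769, 0.0769, 0.0769, 0.0769, 0.0769, 0.0769, 0.0769]  mean=-1.6800  Neff=13.0000  idx=[0, 1, 2, 3, 4, 5, 6, 7, 8, 9, 10, 11, 12]

resampled_idx = [0, 1, 2, 3, 4, 5, 6, 7, 8, 9, 10, 11, 12]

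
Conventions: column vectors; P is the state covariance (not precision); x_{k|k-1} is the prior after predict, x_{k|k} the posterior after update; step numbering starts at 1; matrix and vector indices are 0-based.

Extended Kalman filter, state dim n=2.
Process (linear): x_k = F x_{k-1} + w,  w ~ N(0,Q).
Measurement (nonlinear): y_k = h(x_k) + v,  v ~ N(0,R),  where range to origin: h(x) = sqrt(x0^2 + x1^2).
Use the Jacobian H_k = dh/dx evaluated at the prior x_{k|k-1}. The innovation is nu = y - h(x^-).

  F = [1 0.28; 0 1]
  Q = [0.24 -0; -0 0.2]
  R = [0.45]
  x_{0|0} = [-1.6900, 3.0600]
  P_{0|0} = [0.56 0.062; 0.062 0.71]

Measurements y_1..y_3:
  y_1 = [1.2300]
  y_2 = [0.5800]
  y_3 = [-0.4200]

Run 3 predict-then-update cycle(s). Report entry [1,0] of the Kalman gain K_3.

step 1: x^-=[-0.8332, 3.0600]  P^-=[0.8904 0.2608; 0.2608 0.9100]  H_jac=[-0.2627 0.9649]  S=[1.2264]  K=[0.0144; 0.6601]  nu=[-1.9414]  x^+=[-0.8612, 1.7786]  P^+=[0.8901 0.2491; 0.2491 0.3757]
step 2: x^-=[-0.3632, 1.7786]  P^-=[1.2991 0.3543; 0.3543 0.5757]  H_jac=[-0.2001 0.9798]  S=[0.9157]  K=[0.0952; 0.5385]  nu=[-1.2353]  x^+=[-0.4808, 1.1133]  P^+=[1.2908 0.3073; 0.3073 0.3101]
step 3: x^-=[-0.1691, 1.1133]  P^-=[1.7272 0.3942; 0.3942 0.5101]  H_jac=[-0.1502 0.9887]  S=[0.8705]  K=[0.1497; 0.5113]  nu=[-1.5461]  x^+=[-0.4006, 0.3227]  P^+=[1.7077 0.3275; 0.3275 0.2825]

K[1,0] = 0.5113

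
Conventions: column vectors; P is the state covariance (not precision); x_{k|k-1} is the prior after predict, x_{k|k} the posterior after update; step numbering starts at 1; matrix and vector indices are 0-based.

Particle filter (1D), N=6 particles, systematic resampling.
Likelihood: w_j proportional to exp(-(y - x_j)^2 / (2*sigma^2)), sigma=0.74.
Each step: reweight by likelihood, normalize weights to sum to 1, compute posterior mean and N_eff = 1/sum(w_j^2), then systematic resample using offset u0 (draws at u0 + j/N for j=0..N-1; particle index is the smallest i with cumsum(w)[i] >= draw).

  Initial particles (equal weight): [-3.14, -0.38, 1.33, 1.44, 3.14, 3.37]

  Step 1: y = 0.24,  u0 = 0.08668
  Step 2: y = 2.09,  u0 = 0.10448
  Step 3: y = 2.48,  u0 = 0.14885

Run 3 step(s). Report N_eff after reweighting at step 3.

step 1: w=[0.0000, 0.5369, 0.2578, 0.2048, 0.0004, 0.0001]  mean=0.4351  Neff=2.5208  idx=[1, 1, 1, 2, 2, 3]
step 2: w=[0.0020, 0.0020, 0.0020, 0.3153, 0.3153, 0.3633]  mean=1.3595  Neff=3.0228  idx=[3, 3, 4, 4, 5, 5]
step 3: w=[0.1540, 0.1540, 0.1540, 0.1540, 0.1919, 0.1919]  mean=1.3722  Neff=5.9318  idx=[0, 2, 3, 4, 5, 5]

N_eff = 5.9318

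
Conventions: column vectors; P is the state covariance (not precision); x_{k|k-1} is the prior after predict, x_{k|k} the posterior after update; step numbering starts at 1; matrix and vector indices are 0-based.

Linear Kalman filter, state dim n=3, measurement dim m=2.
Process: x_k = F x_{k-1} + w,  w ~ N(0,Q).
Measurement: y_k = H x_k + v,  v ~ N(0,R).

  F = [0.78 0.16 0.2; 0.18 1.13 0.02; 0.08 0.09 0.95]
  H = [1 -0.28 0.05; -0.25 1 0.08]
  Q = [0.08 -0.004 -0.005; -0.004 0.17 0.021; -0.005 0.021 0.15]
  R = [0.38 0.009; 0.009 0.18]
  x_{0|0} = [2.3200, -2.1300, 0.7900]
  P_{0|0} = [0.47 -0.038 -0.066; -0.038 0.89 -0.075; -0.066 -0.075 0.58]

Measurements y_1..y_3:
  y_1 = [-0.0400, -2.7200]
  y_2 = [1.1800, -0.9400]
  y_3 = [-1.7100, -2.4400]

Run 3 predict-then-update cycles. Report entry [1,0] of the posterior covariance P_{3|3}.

P_post[1,0] = 0.0576

step 1: x^-=[1.6268, -1.9735, 0.7444]  P^-=[0.3771 0.1700 0.0815; 0.1700 1.3026 0.0332; 0.0815 0.0332 0.6603]  S=[0.7728 -0.2590; -0.2590 1.4274]  K=[0.4801 0.1448; 0.0497 0.8936; 0.1613 0.0753]  nu=[-2.2566, -0.3994]  x^+=[0.4857, -2.4426, 0.3503]  P^+=[0.2050 0.0799 0.0215; 0.0799 0.1837 -0.0307; 0.0215 -0.0307 0.6383]
step 2: x^-=[0.0581, -2.6657, 0.1518]  P^-=[0.2597 0.1274 0.1494; 0.1274 0.4428 0.0340; 0.1494 0.0340 0.7281]  S=[0.6189 -0.0297; -0.0297 0.5795]  K=[0.3811 0.1479; 0.0426 0.7161; 0.2901 0.1096]  nu=[0.3680, 1.7280]  x^+=[0.4539, -1.4126, 0.4479]  P^+=[0.1604 0.0642 0.0741; 0.0642 0.1464 -0.0128; 0.0741 -0.0128 0.6709]
step 3: x^-=[0.2176, -1.5056, 0.3346]  P^-=[0.2465 0.1070 0.1938; 0.1070 0.3884 0.0568; 0.1938 0.0568 0.7677]  S=[0.6168 -0.0292; -0.0292 0.5366]  K=[0.3732 0.1338; 0.0341 0.6844; 0.3578 0.1494]  nu=[-2.3659, -0.9068]  x^+=[-0.7866, -2.2069, -0.6474]  P^+=[0.1540 0.0576 0.1038; 0.0576 0.1378 0.0017; 0.1038 0.0017 0.6799]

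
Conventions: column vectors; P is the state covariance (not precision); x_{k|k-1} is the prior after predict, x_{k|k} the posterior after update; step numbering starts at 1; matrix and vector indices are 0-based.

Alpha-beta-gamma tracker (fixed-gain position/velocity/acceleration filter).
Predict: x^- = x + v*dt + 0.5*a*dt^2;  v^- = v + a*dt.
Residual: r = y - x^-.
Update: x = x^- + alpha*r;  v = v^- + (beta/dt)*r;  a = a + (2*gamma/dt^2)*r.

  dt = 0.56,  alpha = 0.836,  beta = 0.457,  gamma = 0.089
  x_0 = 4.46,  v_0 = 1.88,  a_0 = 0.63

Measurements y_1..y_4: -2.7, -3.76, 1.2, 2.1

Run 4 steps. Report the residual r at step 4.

resid = 2.6074

step 1: x_pred=5.6116  r=-8.3116  x^+=-1.3369  v^+=-4.5500  a^+=-4.0877
step 2: x_pred=-4.5259  r=0.7659  x^+=-3.8856  v^+=-6.2141  a^+=-3.6530
step 3: x_pred=-7.9383  r=9.1383  x^+=-0.2987  v^+=-0.8023  a^+=1.5340
step 4: x_pred=-0.5074  r=2.6074  x^+=1.6724  v^+=2.1846  a^+=3.0139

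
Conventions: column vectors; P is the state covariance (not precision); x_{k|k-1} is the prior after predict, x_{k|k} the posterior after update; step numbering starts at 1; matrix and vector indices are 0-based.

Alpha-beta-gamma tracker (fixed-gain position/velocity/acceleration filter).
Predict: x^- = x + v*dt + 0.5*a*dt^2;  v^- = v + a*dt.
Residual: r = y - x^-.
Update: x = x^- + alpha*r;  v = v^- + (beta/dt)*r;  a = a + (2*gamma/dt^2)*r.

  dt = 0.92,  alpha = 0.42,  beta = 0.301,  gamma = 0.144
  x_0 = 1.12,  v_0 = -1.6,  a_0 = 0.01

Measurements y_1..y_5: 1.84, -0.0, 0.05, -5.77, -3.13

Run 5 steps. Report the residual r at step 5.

resid = 0.4949

step 1: x_pred=-0.3478  r=2.1878  x^+=0.5711  v^+=-0.8750  a^+=0.7544
step 2: x_pred=0.0853  r=-0.0853  x^+=0.0495  v^+=-0.2089  a^+=0.7254
step 3: x_pred=0.1643  r=-0.1143  x^+=0.1163  v^+=0.4211  a^+=0.6865
step 4: x_pred=0.7942  r=-6.5642  x^+=-1.9628  v^+=-1.0950  a^+=-1.5471
step 5: x_pred=-3.6249  r=0.4949  x^+=-3.4170  v^+=-2.3564  a^+=-1.3787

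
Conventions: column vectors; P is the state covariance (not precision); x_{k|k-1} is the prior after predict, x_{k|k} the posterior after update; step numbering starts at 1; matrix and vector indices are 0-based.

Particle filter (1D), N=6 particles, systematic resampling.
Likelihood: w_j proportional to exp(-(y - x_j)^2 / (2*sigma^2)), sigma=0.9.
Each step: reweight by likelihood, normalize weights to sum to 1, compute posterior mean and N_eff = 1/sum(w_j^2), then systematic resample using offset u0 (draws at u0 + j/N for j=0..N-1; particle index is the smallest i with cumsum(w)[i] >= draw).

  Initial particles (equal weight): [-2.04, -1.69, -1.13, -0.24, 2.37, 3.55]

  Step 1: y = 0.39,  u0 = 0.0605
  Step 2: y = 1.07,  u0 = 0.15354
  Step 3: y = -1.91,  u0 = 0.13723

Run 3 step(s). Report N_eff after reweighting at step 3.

step 1: w=[0.0216, 0.0572, 0.1987, 0.6472, 0.0735, 0.0017]  mean=-0.3402  Neff=2.1389  idx=[1, 2, 3, 3, 3, 3]
step 2: w=[0.0063, 0.0349, 0.2397, 0.2397, 0.2397, 0.2397]  mean=-0.2801  Neff=4.3269  idx=[2, 3, 3, 4, 5, 5]
step 3: w=[0.1667, 0.1667, 0.1667, 0.1667, 0.1667, 0.1667]  mean=-0.2400  Neff=6.0000  idx=[0, 1, 2, 3, 4, 5]

N_eff = 6.0000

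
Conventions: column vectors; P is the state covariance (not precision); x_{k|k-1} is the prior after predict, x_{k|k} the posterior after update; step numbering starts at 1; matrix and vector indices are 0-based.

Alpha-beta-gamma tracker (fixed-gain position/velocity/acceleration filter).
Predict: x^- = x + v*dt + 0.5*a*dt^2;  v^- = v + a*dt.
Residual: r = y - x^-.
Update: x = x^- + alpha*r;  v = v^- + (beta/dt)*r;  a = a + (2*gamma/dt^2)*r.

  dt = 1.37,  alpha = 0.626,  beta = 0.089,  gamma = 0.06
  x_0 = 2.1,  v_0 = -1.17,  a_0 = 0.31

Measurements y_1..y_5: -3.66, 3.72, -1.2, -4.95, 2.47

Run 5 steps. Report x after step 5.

x_post = 0.4682

step 1: x_pred=0.7880  r=-4.4480  x^+=-1.9964  v^+=-1.0343  a^+=0.0256
step 2: x_pred=-3.3893  r=7.1093  x^+=1.0611  v^+=-0.5373  a^+=0.4802
step 3: x_pred=0.7756  r=-1.9756  x^+=-0.4611  v^+=-0.0079  a^+=0.3538
step 4: x_pred=-0.1398  r=-4.8102  x^+=-3.1510  v^+=0.1644  a^+=0.0463
step 5: x_pred=-2.8823  r=5.3523  x^+=0.4682  v^+=0.5756  a^+=0.3885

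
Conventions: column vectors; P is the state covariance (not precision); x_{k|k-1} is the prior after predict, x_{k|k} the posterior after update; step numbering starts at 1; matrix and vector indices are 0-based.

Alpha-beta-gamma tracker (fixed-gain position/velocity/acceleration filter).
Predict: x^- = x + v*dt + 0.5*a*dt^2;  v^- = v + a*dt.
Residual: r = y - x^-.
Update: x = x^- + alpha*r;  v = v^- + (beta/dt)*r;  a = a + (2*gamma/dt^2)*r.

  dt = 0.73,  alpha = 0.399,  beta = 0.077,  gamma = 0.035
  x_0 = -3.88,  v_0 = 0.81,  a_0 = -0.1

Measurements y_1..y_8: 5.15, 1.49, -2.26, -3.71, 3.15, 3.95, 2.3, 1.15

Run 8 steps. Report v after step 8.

v_post = 0.1099

step 1: x_pred=-3.3153  r=8.4653  x^+=0.0623  v^+=1.6299  a^+=1.0120
step 2: x_pred=1.5218  r=-0.0318  x^+=1.5091  v^+=2.3653  a^+=1.0078
step 3: x_pred=3.5043  r=-5.7643  x^+=1.2044  v^+=2.4930  a^+=0.2506
step 4: x_pred=3.0910  r=-6.8010  x^+=0.3774  v^+=1.9586  a^+=-0.6427
step 5: x_pred=1.6359  r=1.5141  x^+=2.2400  v^+=1.6491  a^+=-0.4439
step 6: x_pred=3.3256  r=0.6244  x^+=3.5747  v^+=1.3909  a^+=-0.3618
step 7: x_pred=4.4937  r=-2.1937  x^+=3.6184  v^+=0.8954  a^+=-0.6500
step 8: x_pred=4.0989  r=-2.9489  x^+=2.9223  v^+=0.1099  a^+=-1.0373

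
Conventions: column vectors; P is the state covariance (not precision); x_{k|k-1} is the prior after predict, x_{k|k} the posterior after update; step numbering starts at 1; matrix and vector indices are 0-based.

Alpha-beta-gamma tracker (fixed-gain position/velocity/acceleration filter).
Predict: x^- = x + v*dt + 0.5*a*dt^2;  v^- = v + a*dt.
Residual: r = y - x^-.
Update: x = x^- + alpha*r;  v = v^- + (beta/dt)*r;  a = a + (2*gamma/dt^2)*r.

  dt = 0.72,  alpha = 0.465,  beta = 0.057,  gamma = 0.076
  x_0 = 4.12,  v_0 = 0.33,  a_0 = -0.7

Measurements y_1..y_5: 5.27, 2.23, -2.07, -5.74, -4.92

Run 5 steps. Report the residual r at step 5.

step 1: x_pred=4.1762  r=1.0938  x^+=4.6848  v^+=-0.0874  a^+=-0.3793
step 2: x_pred=4.5236  r=-2.2936  x^+=3.4571  v^+=-0.5421  a^+=-1.0518
step 3: x_pred=2.7942  r=-4.8642  x^+=0.5323  v^+=-1.6844  a^+=-2.4780
step 4: x_pred=-1.3227  r=-4.4173  x^+=-3.3768  v^+=-3.8183  a^+=-3.7732
step 5: x_pred=-7.1039  r=2.1839  x^+=-6.0884  v^+=-6.3620  a^+=-3.1328

resid = 2.1839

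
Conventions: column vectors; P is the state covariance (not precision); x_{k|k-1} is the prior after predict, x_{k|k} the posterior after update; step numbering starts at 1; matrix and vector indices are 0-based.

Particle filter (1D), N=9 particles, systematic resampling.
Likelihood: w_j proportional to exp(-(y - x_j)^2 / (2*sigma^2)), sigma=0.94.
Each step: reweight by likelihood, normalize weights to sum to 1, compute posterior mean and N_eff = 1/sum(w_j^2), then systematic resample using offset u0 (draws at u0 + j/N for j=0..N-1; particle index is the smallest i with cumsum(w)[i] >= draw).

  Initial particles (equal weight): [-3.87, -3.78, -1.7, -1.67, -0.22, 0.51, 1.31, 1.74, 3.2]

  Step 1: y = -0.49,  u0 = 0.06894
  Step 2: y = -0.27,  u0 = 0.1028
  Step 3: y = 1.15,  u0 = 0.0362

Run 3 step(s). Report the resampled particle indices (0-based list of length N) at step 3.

resampled_idx = [1, 2, 4, 5, 6, 7, 7, 8, 8]

step 1: w=[0.0006, 0.0008, 0.1652, 0.1721, 0.3631, 0.2149, 0.0605, 0.0227, 0.0002]  mean=-0.4247  Neff=4.1829  idx=[2, 3, 3, 4, 4, 4, 5, 5, 6]
step 2: w=[0.0558, 0.0586, 0.0586, 0.1773, 0.1773, 0.1773, 0.1259, 0.1259, 0.0432]  mean=-0.2226  Neff=7.2523  idx=[1, 3, 3, 4, 5, 5, 6, 7, 8]
step 3: w=[0.0026, 0.0802, 0.0802, 0.0802, 0.0802, 0.0802, 0.1839, 0.1839, 0.2286]  mean=0.3946  Neff=6.5753  idx=[1, 2, 4, 5, 6, 7, 7, 8, 8]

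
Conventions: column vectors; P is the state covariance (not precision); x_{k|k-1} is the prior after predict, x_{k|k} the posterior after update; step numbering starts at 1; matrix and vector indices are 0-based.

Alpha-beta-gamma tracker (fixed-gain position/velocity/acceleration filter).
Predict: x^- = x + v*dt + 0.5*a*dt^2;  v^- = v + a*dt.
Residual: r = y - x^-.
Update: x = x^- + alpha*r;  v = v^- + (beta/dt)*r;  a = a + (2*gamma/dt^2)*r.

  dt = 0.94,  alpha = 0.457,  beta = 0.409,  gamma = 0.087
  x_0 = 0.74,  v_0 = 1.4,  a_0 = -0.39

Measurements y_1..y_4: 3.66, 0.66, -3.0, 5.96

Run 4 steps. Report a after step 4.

a_post = 0.0362

step 1: x_pred=1.8837  r=1.7763  x^+=2.6955  v^+=1.8063  a^+=-0.0402
step 2: x_pred=4.3756  r=-3.7156  x^+=2.6776  v^+=0.1518  a^+=-0.7719
step 3: x_pred=2.4792  r=-5.4792  x^+=-0.0248  v^+=-2.9578  a^+=-1.8509
step 4: x_pred=-3.6228  r=9.5828  x^+=0.7565  v^+=-0.5281  a^+=0.0362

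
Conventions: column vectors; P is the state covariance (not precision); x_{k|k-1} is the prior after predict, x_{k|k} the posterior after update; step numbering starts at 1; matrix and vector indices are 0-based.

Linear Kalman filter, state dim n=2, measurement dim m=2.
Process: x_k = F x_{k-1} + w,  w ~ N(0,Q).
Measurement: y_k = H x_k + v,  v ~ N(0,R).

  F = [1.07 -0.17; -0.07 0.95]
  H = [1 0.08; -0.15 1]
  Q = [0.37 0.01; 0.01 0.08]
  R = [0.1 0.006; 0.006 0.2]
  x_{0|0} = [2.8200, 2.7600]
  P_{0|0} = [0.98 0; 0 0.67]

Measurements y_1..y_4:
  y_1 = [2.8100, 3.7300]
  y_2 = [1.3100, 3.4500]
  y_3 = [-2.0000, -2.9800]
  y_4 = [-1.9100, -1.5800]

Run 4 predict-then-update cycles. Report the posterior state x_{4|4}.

x_post = [-1.6550, -0.6434]

step 1: x^-=[2.5482, 2.4246]  P^-=[1.5114 -0.1716; -0.1716 0.6895]  S=[1.5883 -0.3351; -0.3351 0.9750]  K=[0.9237 -0.0911; 0.0878 0.7638]  nu=[0.0678, 1.6876]  x^+=[2.4572, 3.7195]  P^+=[0.0917 0.0011; 0.0011 0.1534]
step 2: x^-=[1.9969, 3.3615]  P^-=[0.4791 -0.0205; -0.0205 0.2188]  S=[0.5772 -0.0686; -0.0686 0.4357]  K=[0.8173 -0.0833; 0.0564 0.5181]  nu=[-0.9558, 0.3880]  x^+=[1.1834, 3.5087]  P^+=[0.0812 0.0004; 0.0004 0.1040]
step 3: x^-=[0.6698, 3.2504]  P^-=[0.4658 -0.0124; -0.0124 0.1742]  S=[0.5649 -0.0622; -0.0622 0.3884]  K=[0.8138 -0.0815; 0.0535 0.4619]  nu=[-2.9298, -6.1299]  x^+=[-1.2146, 0.2622]  P^+=[0.0808 0.0007; 0.0007 0.0928]
step 4: x^-=[-1.3442, 0.3341]  P^-=[0.4650 -0.0103; -0.0103 0.1641]  S=[0.5644 -0.0608; -0.0608 0.3776]  K=[0.8137 -0.0810; 0.0531 0.4471]  nu=[-0.5925, -2.1158]  x^+=[-1.6550, -0.6434]  P^+=[0.0808 0.0008; 0.0008 0.0899]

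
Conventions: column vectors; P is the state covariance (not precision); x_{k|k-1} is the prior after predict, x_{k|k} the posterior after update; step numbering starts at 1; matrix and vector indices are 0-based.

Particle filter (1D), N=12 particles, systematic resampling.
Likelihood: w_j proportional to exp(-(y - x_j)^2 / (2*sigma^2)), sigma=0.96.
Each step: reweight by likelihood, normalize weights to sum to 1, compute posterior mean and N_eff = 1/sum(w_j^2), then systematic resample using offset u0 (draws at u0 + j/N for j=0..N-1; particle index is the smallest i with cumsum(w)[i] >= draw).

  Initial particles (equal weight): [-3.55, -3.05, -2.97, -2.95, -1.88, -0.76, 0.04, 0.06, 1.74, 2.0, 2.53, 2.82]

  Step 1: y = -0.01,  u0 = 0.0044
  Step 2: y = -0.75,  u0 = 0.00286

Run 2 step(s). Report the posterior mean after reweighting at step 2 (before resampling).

post_mean = -0.2699

step 1: w=[0.0003, 0.0020, 0.0027, 0.0028, 0.0461, 0.2265, 0.3070, 0.3066, 0.0584, 0.0343, 0.0093, 0.0040]  mean=-0.0469  Neff=4.0590  idx=[2, 5, 5, 5, 6, 6, 6, 7, 7, 7, 7, 8]
step 2: w=[0.0086, 0.1243, 0.1243, 0.1243, 0.0886, 0.0886, 0.0886, 0.0871, 0.0871, 0.0871, 0.0871, 0.0043]  mean=-0.2699  Neff=9.9655  idx=[0, 1, 2, 2, 3, 4, 5, 6, 7, 8, 9, 10]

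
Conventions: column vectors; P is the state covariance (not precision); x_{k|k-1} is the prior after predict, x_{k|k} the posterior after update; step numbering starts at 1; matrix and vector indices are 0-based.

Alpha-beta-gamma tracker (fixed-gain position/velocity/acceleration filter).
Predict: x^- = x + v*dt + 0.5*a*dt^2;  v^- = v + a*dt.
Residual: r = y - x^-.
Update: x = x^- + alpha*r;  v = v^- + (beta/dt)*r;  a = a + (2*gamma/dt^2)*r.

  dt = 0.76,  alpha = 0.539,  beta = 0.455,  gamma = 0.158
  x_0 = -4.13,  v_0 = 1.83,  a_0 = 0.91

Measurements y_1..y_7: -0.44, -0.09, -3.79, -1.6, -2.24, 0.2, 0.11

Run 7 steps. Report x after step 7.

x_post = -1.7550

step 1: x_pred=-2.4764  r=2.0364  x^+=-1.3788  v^+=3.7408  a^+=2.0241
step 2: x_pred=2.0488  r=-2.1388  x^+=0.8960  v^+=3.9986  a^+=0.8540
step 3: x_pred=4.1816  r=-7.9716  x^+=-0.1151  v^+=-0.1248  a^+=-3.5072
step 4: x_pred=-1.2228  r=-0.3772  x^+=-1.4261  v^+=-3.0160  a^+=-3.7135
step 5: x_pred=-4.7908  r=2.5508  x^+=-3.4159  v^+=-4.3112  a^+=-2.3180
step 6: x_pred=-7.3619  r=7.5619  x^+=-3.2860  v^+=-1.5457  a^+=1.8190
step 7: x_pred=-3.9354  r=4.0454  x^+=-1.7550  v^+=2.2587  a^+=4.0322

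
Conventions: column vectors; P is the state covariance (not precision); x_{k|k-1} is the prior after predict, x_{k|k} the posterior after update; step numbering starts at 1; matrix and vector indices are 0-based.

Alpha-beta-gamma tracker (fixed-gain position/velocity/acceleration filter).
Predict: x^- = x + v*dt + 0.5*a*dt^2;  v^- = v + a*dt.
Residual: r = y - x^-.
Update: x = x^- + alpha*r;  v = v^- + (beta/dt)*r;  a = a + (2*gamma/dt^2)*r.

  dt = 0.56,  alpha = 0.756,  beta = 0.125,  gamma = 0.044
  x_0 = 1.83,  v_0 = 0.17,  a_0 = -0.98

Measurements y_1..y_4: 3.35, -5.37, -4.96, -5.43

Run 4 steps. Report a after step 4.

step 1: x_pred=1.7715  r=1.5785  x^+=2.9649  v^+=-0.0265  a^+=-0.5371
step 2: x_pred=2.8658  r=-8.2358  x^+=-3.3605  v^+=-2.1656  a^+=-2.8481
step 3: x_pred=-5.0198  r=0.0598  x^+=-4.9746  v^+=-3.7472  a^+=-2.8314
step 4: x_pred=-7.5170  r=2.0870  x^+=-5.9392  v^+=-4.8669  a^+=-2.2457

a_post = -2.2457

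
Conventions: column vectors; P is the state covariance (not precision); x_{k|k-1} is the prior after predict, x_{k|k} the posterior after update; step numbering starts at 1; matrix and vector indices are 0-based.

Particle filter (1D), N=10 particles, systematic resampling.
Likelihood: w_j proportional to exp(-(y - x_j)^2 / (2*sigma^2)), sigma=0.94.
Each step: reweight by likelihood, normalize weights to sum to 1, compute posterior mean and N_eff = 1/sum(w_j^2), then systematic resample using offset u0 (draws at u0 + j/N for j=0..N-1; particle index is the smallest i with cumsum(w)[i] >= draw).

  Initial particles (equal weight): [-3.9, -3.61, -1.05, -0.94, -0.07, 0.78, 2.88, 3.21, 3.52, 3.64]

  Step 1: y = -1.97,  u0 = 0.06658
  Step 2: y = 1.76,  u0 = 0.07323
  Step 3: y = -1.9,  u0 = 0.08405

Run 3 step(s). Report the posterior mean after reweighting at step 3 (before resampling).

step 1: w=[0.0736, 0.1322, 0.3751, 0.3322, 0.0785, 0.0084, 0.0000, 0.0000, 0.0000, 0.0000]  mean=-1.4692  Neff=3.5689  idx=[0, 1, 2, 2, 2, 2, 3, 3, 3, 4]
step 2: w=[0.0000, 0.0000, 0.0469, 0.0469, 0.0469, 0.0469, 0.0661, 0.0661, 0.0661, 0.6144]  mean=-0.4261  Neff=2.5044  idx=[3, 5, 7, 8, 9, 9, 9, 9, 9, 9]
step 3: w=[0.1944, 0.1944, 0.1737, 0.1737, 0.0440, 0.0440, 0.0440, 0.0440, 0.0440, 0.0440]  mean=-0.7532  Neff=6.7793  idx=[0, 0, 1, 1, 2, 3, 3, 5, 7, 9]

post_mean = -0.7532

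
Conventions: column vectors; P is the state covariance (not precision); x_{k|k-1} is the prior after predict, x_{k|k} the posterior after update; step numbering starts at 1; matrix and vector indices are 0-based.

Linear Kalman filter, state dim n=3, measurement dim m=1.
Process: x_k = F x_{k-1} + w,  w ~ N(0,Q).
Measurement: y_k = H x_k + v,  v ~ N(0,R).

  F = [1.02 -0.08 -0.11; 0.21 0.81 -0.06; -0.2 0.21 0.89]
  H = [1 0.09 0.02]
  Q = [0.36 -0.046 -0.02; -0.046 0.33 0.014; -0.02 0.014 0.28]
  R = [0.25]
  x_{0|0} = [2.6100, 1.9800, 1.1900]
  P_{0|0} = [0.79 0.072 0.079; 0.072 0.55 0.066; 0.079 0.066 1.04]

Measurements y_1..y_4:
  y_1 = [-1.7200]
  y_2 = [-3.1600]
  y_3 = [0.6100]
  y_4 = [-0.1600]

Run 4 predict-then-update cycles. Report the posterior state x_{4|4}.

x_post = [-0.3068, -0.3756, 1.3079]

step 1: x^-=[2.3729, 2.0805, 0.9529]  P^-=[1.1697 0.1405 -0.2084; 0.1405 0.7455 0.0728; -0.2084 0.0728 1.1501]  S=[1.4434]  K=[0.8162; 0.1448; -0.1239]  nu=[-4.2992]  x^+=[-1.1363, 1.4579, 1.4856]  P^+=[0.2080 -0.0301 -0.0624; -0.0301 0.7153 0.0987; -0.0624 0.0987 1.1280]
step 2: x^-=[-1.4391, 0.8531, 1.8556]  P^-=[0.6153 -0.0678 -0.2592; -0.0678 0.7942 0.1278; -0.2592 0.1278 1.2750]  S=[0.8501]  K=[0.7105; 0.0073; -0.2613]  nu=[-1.8348]  x^+=[-2.7427, 0.8396, 2.3351]  P^+=[0.1862 -0.0722 -0.1013; -0.0722 0.7942 0.1294; -0.1013 0.1294 1.2169]
step 3: x^-=[-3.1216, -0.0360, 2.8031]  P^-=[0.6103 -0.1104 -0.3135; -0.1104 0.8291 0.1563; -0.3135 0.1563 1.3769]  S=[0.8357]  K=[0.7109; -0.0391; -0.3253]  nu=[3.6788]  x^+=[-0.5065, -0.1797, 1.6063]  P^+=[0.1880 -0.0872 -0.1202; -0.0872 0.8278 0.1457; -0.1202 0.1457 1.2884]
step 4: x^-=[-0.6789, -0.3483, 1.4932]  P^-=[0.6202 -0.1236 -0.3440; -0.1236 0.8452 0.1677; -0.3440 0.1677 1.4492]  S=[0.8422]  K=[0.7150; -0.0524; -0.3561]  nu=[0.5204]  x^+=[-0.3068, -0.3756, 1.3079]  P^+=[0.1896 -0.0920 -0.1295; -0.0920 0.8429 0.1519; -0.1295 0.1519 1.3424]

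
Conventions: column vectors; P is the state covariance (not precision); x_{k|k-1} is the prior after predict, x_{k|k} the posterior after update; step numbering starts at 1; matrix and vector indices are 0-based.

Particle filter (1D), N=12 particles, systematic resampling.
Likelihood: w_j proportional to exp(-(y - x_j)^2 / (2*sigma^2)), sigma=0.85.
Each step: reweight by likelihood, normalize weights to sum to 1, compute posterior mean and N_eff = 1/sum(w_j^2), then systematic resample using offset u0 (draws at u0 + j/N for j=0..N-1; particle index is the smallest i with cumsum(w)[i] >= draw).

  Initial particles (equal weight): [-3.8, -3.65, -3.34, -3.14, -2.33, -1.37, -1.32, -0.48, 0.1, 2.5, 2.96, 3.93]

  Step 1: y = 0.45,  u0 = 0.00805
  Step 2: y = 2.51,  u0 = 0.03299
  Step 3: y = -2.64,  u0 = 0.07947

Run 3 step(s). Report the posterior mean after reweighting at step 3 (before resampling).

step 1: w=[0.0000, 0.0000, 0.0000, 0.0001, 0.0027, 0.0575, 0.0651, 0.3129, 0.5231, 0.0311, 0.0073, 0.0001]  mean=-0.1696  Neff=2.6306  idx=[5, 6, 7, 7, 7, 7, 8, 8, 8, 8, 8, 8]
step 2: w=[0.0003, 0.0003, 0.0177, 0.0177, 0.0177, 0.0177, 0.1548, 0.1548, 0.1548, 0.1548, 0.1548, 0.1548]  mean=0.0580  Neff=6.8987  idx=[3, 6, 6, 7, 7, 8, 8, 9, 10, 10, 11, 11]
step 3: w=[0.3939, 0.0551, 0.0551, 0.0551, 0.0551, 0.0551, 0.0551, 0.0551, 0.0551, 0.0551, 0.0551, 0.0551]  mean=-0.1284  Neff=5.3043  idx=[0, 0, 0, 0, 1, 2, 4, 5, 7, 8, 10, 11]

post_mean = -0.1284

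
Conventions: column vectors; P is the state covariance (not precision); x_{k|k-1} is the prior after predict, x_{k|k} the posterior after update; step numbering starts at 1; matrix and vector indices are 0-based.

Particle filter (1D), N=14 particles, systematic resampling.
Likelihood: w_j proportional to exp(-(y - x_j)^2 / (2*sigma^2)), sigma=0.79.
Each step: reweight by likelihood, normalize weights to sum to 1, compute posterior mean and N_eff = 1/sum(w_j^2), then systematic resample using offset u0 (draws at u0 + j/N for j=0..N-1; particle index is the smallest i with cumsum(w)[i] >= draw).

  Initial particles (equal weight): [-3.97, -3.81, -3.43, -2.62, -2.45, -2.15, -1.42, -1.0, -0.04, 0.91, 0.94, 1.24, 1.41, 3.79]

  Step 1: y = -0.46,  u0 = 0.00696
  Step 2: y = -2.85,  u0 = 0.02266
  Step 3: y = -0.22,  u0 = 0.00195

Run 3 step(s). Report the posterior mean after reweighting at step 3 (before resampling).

post_mean = -1.3483

step 1: w=[0.0000, 0.0000, 0.0003, 0.0082, 0.0145, 0.0350, 0.1650, 0.2734, 0.2998, 0.0768, 0.0718, 0.0341, 0.0210, 0.0000]  mean=-0.4441  Neff=4.8535  idx=[3, 6, 6, 6, 7, 7, 7, 8, 8, 8, 8, 8, 9, 10]
step 2: w=[0.5497, 0.1114, 0.1114, 0.1114, 0.0370, 0.0370, 0.0370, 0.0010, 0.0010, 0.0010, 0.0010, 0.0010, 0.0000, 0.0000]  mean=-2.0259  Neff=2.9112  idx=[0, 0, 0, 0, 0, 0, 0, 0, 1, 2, 2, 3, 3, 5]
step 3: w=[0.0044, 0.0044, 0.0044, 0.0044, 0.0044, 0.0044, 0.0044, 0.0044, 0.1389, 0.1389, 0.1389, 0.1389, 0.1389, 0.2705]  mean=-1.3483  Neff=5.8889  idx=[0, 8, 8, 9, 9, 10, 10, 11, 11, 12, 12, 13, 13, 13]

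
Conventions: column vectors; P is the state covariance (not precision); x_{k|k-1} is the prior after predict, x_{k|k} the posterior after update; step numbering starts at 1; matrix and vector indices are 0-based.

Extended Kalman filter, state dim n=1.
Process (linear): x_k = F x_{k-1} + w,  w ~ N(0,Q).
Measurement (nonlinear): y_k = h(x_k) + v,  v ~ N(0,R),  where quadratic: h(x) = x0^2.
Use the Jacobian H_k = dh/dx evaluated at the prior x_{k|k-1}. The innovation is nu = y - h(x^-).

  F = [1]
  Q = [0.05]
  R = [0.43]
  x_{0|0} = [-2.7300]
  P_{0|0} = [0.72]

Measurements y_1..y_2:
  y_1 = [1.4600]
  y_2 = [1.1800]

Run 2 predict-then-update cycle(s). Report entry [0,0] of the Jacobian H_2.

step 1: x^-=[-2.7300]  P^-=[0.7700]  H_jac=[-5.4600]  S=[23.3849]  K=[-0.1798]  nu=[-5.9929]  x^+=[-1.6526]  P^+=[0.0142]
step 2: x^-=[-1.6526]  P^-=[0.0642]  H_jac=[-3.3052]  S=[1.1309]  K=[-0.1875]  nu=[-1.5510]  x^+=[-1.3617]  P^+=[0.0244]

H_jac[0,0] = -3.3052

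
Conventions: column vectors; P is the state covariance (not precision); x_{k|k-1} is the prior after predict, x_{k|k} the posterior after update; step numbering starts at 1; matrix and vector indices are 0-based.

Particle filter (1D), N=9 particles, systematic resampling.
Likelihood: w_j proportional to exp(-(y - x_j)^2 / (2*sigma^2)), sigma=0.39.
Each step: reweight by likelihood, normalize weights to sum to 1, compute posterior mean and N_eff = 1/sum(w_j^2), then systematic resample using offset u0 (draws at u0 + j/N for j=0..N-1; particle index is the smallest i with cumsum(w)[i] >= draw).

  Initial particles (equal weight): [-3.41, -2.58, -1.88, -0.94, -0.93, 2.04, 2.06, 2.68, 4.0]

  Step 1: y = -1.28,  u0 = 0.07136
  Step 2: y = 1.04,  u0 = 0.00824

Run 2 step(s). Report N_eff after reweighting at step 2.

N_eff = 6.9718

step 1: w=[0.0000, 0.0023, 0.1842, 0.4113, 0.4021, 0.0000, 0.0000, 0.0000, 0.0000]  mean=-1.1129  Neff=2.7409  idx=[2, 2, 3, 3, 3, 4, 4, 4, 4]
step 2: w=[0.0000, 0.0000, 0.1324, 0.1324, 0.1324, 0.1507, 0.1507, 0.1507, 0.1507]  mean=-0.9340  Neff=6.9718  idx=[2, 2, 3, 4, 5, 6, 6, 7, 8]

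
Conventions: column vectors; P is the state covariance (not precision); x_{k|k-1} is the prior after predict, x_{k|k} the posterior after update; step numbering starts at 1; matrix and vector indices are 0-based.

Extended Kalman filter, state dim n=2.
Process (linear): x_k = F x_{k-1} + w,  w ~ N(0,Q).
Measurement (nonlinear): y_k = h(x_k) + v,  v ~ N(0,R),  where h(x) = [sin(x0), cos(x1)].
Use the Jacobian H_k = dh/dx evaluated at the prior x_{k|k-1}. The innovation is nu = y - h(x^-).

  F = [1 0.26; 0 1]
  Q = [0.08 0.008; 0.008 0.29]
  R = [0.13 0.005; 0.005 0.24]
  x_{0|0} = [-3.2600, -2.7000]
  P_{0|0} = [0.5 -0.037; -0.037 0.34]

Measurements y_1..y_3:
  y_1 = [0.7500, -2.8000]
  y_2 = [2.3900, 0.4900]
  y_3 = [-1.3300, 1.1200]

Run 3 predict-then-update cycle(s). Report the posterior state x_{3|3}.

x_post = [-7.1318, -5.6719]

step 1: x^-=[-3.9620, -2.7000]  P^-=[0.5837 0.0594; 0.0594 0.6300]  H_jac=[-0.6819 0.0000; 0.0000 0.4274]  S=[0.4015 -0.0123; -0.0123 0.3551]  K=[-0.9904 0.0372; -0.0777 0.7556]  nu=[0.0186, -1.8959]  x^+=[-4.0508, -4.1340]  P^+=[0.1885 0.0093; 0.0093 0.4234]
step 2: x^-=[-5.1257, -4.1340]  P^-=[0.3020 0.1274; 0.1274 0.7134]  H_jac=[0.4016 0.0000; 0.0000 -0.8373]  S=[0.1787 -0.0378; -0.0378 0.7402]  K=[0.6553 -0.1106; 0.1166 -0.8011]  nu=[1.4742, 1.0367]  x^+=[-4.2743, -4.7925]  P^+=[0.2107 0.0278; 0.0278 0.2289]
step 3: x^-=[-5.5204, -4.7925]  P^-=[0.3206 0.0953; 0.0953 0.5189]  H_jac=[0.7229 0.0000; 0.0000 -0.9968]  S=[0.2976 -0.0637; -0.0637 0.7556]  K=[0.7659 -0.0612; 0.0866 -0.6773]  nu=[-2.0209, 1.0400]  x^+=[-7.1318, -5.6719]  P^+=[0.1373 0.0109; 0.0109 0.1626]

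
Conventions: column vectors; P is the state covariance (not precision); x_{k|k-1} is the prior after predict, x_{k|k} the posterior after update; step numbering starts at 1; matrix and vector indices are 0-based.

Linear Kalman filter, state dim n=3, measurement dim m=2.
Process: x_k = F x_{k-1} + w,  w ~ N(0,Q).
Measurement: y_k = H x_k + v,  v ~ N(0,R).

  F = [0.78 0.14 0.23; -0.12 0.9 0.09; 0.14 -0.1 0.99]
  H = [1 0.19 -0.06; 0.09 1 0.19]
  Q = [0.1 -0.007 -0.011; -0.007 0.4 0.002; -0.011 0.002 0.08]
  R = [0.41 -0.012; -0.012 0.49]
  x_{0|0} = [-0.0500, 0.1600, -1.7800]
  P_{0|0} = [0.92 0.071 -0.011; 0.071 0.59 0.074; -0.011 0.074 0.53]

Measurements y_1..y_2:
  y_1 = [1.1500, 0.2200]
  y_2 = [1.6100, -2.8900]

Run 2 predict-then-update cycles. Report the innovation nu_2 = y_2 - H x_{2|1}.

innov = [1.4129, -2.7818]

step 1: x^-=[-0.4260, -0.0102, -1.7852]  P^-=[0.7157 0.0566 0.1974; 0.0566 0.8923 0.0569; 0.1974 0.0569 0.6037]  S=[1.1566 0.3078; 0.3078 1.4485]  K=[0.6240 -0.0231; 0.0273 0.6212; 0.1208 0.1051]  nu=[1.4708, 0.6077]  x^+=[0.4777, 0.4075, -1.5437]  P^+=[0.2734 -0.0614 0.0945; -0.0614 0.3220 -0.0654; 0.0945 -0.0654 0.5630]
step 2: x^-=[0.0746, 0.1705, -1.5021]  P^-=[0.3187 -0.0328 0.2146; -0.0328 0.6700 -0.0576; 0.2146 -0.0576 0.6813]  S=[0.7185 0.1439; 0.1439 1.1667]  K=[0.4211 -0.0205; 0.0244 0.5593; 0.2162 0.0514]  nu=[1.4129, -2.7818]  x^+=[0.7266, -1.3510, -1.3397]  P^+=[0.1933 -0.0606 0.1479; -0.0606 0.3006 -0.1126; 0.1479 -0.1126 0.6414]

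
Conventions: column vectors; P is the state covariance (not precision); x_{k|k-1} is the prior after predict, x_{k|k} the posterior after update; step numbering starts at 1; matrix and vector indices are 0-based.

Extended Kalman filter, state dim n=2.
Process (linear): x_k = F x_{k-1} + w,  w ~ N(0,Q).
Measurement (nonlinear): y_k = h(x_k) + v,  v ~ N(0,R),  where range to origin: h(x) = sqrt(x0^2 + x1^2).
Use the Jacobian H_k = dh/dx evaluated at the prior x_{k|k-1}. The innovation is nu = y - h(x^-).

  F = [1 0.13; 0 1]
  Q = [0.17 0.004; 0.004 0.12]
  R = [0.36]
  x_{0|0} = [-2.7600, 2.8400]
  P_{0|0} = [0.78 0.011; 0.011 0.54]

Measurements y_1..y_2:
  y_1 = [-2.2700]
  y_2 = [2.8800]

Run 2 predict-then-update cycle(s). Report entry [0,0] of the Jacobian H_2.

step 1: x^-=[-2.3908, 2.8400]  P^-=[0.9620 0.0852; 0.0852 0.6600]  H_jac=[-0.6440 0.7650]  S=[1.0613]  K=[-0.5223; 0.4240]  nu=[-5.9823]  x^+=[0.7340, 0.3032]  P^+=[0.6724 0.3203; 0.3203 0.4692]
step 2: x^-=[0.7734, 0.3032]  P^-=[0.9336 0.3853; 0.3853 0.5892]  H_jac=[0.9310 0.3650]  S=[1.5096]  K=[0.6690; 0.3801]  nu=[2.0493]  x^+=[2.1443, 1.0820]  P^+=[0.2581 0.0015; 0.0015 0.3711]

H_jac[0,0] = 0.9310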